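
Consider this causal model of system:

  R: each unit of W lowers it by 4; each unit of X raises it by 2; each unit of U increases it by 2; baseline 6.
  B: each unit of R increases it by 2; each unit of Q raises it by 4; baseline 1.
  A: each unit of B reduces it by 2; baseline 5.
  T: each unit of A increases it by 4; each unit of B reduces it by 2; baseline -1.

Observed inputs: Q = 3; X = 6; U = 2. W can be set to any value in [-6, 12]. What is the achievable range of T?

Substituting into the R equation gives R = -4*W + 22.
Substituting into the B equation gives B = -8*W + 57.
Substituting into the A equation gives A = 16*W - 109.
Substituting into the T equation gives T = 80*W - 551.
Linear in W, so extremes are at the endpoints: W = -6 gives T = -1031; W = 12 gives T = 409.

-1031 to 409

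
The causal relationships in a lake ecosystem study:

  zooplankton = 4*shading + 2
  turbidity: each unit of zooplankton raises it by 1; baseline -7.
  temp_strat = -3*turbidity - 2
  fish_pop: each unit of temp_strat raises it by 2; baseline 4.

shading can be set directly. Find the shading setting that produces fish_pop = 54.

shading = -1

Substituting into the turbidity equation gives turbidity = 4*shading - 5.
Substituting into the temp_strat equation gives temp_strat = -12*shading + 13.
fish_pop becomes -24*shading + 30.
Solve -24*shading + 30 = 54: shading = (54 - 30) / -24 = -1.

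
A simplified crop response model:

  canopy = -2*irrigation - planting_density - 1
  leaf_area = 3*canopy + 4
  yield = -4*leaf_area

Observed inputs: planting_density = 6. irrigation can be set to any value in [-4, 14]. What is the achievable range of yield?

Substituting into the canopy equation gives canopy = -2*irrigation - 7.
So leaf_area = -6*irrigation - 17.
yield becomes 24*irrigation + 68.
Linear in irrigation, so extremes are at the endpoints: irrigation = -4 gives yield = -28; irrigation = 14 gives yield = 404.

-28 to 404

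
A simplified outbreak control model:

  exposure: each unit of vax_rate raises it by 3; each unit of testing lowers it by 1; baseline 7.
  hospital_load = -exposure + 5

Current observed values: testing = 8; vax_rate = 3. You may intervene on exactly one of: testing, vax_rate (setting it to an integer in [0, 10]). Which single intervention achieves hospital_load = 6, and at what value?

Intervening on testing: hospital_load = testing - 11. Reaching 6 requires testing = 17, outside [0, 10].
Intervening on vax_rate: with other inputs at their observed values, hospital_load = -3*vax_rate + 6. Solving for 6 gives vax_rate = 0, within [0, 10].

set vax_rate = 0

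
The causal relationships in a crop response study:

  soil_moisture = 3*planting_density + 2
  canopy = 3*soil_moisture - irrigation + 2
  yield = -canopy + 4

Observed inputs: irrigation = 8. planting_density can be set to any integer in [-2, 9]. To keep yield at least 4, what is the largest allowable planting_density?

Substituting into the canopy equation gives canopy = 9*planting_density.
yield becomes -9*planting_density + 4.
Require -9*planting_density + 4 ≥ 4, so planting_density ≤ 0.
The largest integer in [-2, 9] satisfying this is 0.

planting_density = 0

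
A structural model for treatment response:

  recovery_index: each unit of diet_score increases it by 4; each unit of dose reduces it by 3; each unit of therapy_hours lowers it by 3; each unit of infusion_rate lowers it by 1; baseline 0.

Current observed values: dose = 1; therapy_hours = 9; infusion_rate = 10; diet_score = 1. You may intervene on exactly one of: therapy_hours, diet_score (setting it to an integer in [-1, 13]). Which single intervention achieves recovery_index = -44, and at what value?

Intervening on therapy_hours: recovery_index = -3*therapy_hours - 9. Reaching -44 requires therapy_hours = 35/3, not an integer.
Intervening on diet_score: with other inputs at their observed values, recovery_index = 4*diet_score - 40. Solving for -44 gives diet_score = -1, within [-1, 13].

set diet_score = -1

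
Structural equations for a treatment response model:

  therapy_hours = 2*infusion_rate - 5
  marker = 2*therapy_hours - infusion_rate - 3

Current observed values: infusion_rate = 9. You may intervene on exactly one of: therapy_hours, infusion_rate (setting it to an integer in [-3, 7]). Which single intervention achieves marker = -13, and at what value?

set infusion_rate = 0

Intervening on therapy_hours: marker = 2*therapy_hours - 12. Reaching -13 requires therapy_hours = -1/2, not an integer.
Intervening on infusion_rate: with other inputs at their observed values, marker = 3*infusion_rate - 13. Solving for -13 gives infusion_rate = 0, within [-3, 7].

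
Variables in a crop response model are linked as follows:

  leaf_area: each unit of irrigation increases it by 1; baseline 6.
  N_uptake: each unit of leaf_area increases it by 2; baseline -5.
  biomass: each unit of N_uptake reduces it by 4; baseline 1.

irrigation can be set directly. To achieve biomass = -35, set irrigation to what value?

irrigation = 1

Substituting into the N_uptake equation gives N_uptake = 2*irrigation + 7.
So biomass = -8*irrigation - 27.
Solve -8*irrigation - 27 = -35: irrigation = (-35 + 27) / -8 = 1.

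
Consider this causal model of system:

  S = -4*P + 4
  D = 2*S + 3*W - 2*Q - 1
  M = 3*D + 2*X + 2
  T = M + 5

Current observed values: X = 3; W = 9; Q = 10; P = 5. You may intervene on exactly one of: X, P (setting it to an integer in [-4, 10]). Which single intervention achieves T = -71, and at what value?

Intervening on X: with other inputs at their observed values, T = 2*X - 71. Solving for -71 gives X = 0, within [-4, 10].
Intervening on P: T = -24*P + 55. Reaching -71 requires P = 21/4, not an integer.

set X = 0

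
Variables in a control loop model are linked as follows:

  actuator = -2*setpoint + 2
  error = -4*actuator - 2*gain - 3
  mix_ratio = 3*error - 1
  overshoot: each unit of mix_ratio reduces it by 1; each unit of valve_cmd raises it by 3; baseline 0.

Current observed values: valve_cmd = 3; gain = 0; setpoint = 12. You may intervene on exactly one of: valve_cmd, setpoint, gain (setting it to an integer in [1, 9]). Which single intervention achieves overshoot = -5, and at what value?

set setpoint = 2

Intervening on valve_cmd: overshoot = 3*valve_cmd - 254. Reaching -5 requires valve_cmd = 83, outside [1, 9].
Intervening on setpoint: with other inputs at their observed values, overshoot = -24*setpoint + 43. Solving for -5 gives setpoint = 2, within [1, 9].
Intervening on gain: overshoot = 6*gain - 245. Reaching -5 requires gain = 40, outside [1, 9].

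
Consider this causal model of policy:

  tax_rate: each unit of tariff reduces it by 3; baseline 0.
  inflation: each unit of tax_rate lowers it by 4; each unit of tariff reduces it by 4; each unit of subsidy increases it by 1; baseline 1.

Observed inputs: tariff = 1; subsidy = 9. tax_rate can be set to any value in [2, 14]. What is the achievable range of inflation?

-50 to -2

Intervening on tax_rate fixes its value directly, overriding its dependence on tariff.
Substituting into the inflation equation gives inflation = -4*tax_rate + 6.
Linear in tax_rate, so extremes are at the endpoints: tax_rate = 2 gives inflation = -2; tax_rate = 14 gives inflation = -50.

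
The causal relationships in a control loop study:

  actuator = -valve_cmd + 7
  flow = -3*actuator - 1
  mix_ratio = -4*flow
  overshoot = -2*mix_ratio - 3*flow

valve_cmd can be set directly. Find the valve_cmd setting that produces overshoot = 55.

Substituting into the flow equation gives flow = 3*valve_cmd - 22.
So mix_ratio = -12*valve_cmd + 88.
Substituting into the overshoot equation gives overshoot = 15*valve_cmd - 110.
Solve 15*valve_cmd - 110 = 55: valve_cmd = (55 + 110) / 15 = 11.

valve_cmd = 11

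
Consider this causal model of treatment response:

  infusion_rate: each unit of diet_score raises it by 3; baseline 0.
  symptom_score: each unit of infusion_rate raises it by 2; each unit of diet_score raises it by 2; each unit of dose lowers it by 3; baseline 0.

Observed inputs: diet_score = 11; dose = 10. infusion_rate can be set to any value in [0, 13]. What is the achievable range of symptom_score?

Intervening on infusion_rate fixes its value directly, overriding its dependence on diet_score.
Substituting into the symptom_score equation gives symptom_score = 2*infusion_rate - 8.
Linear in infusion_rate, so extremes are at the endpoints: infusion_rate = 0 gives symptom_score = -8; infusion_rate = 13 gives symptom_score = 18.

-8 to 18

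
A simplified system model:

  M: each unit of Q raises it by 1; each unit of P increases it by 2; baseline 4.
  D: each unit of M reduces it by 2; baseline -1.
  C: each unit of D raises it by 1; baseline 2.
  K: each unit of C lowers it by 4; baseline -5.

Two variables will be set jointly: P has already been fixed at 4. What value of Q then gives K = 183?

Q = 12

With P held at 4:
Substituting into the M equation gives M = Q + 12.
Substituting into the D equation gives D = -2*Q - 25.
Substituting into the C equation gives C = -2*Q - 23.
Substituting into the K equation gives K = 8*Q + 87.
Solve 8*Q + 87 = 183: Q = (183 - 87) / 8 = 12.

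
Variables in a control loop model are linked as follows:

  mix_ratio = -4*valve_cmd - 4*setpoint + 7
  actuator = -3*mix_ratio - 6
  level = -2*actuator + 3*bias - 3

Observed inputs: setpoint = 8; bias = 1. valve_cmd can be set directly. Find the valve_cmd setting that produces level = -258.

valve_cmd = 5

Substituting into the mix_ratio equation gives mix_ratio = -4*valve_cmd - 25.
So actuator = 12*valve_cmd + 69.
Substituting into the level equation gives level = -24*valve_cmd - 138.
Solve -24*valve_cmd - 138 = -258: valve_cmd = (-258 + 138) / -24 = 5.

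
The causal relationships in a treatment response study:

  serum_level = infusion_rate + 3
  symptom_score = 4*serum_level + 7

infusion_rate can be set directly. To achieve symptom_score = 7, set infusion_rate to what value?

Substituting into the symptom_score equation gives symptom_score = 4*infusion_rate + 19.
Solve 4*infusion_rate + 19 = 7: infusion_rate = (7 - 19) / 4 = -3.

infusion_rate = -3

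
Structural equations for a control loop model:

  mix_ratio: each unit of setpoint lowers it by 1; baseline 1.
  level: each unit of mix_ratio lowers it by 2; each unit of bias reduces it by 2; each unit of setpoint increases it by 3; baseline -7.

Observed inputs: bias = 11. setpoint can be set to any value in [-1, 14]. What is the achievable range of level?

-36 to 39

Substituting into the level equation gives level = 5*setpoint - 31.
Linear in setpoint, so extremes are at the endpoints: setpoint = -1 gives level = -36; setpoint = 14 gives level = 39.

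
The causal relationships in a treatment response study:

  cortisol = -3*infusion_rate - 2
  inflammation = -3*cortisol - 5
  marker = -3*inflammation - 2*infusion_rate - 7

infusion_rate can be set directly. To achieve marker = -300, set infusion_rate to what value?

Substituting into the inflammation equation gives inflammation = 9*infusion_rate + 1.
This gives marker = -29*infusion_rate - 10.
Solve -29*infusion_rate - 10 = -300: infusion_rate = (-300 + 10) / -29 = 10.

infusion_rate = 10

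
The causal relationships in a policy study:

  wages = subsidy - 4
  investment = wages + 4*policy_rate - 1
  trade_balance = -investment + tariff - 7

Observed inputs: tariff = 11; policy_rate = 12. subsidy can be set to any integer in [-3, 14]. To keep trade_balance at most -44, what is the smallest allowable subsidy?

subsidy = 5

Substituting into the investment equation gives investment = subsidy + 43.
So trade_balance = -subsidy - 39.
Require -subsidy - 39 ≤ -44, so subsidy ≥ 5.
The smallest integer in [-3, 14] satisfying this is 5.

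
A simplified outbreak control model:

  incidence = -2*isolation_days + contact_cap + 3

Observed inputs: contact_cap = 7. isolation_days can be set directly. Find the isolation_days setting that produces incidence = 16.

isolation_days = -3

Substituting into the incidence equation gives incidence = -2*isolation_days + 10.
Solve -2*isolation_days + 10 = 16: isolation_days = (16 - 10) / -2 = -3.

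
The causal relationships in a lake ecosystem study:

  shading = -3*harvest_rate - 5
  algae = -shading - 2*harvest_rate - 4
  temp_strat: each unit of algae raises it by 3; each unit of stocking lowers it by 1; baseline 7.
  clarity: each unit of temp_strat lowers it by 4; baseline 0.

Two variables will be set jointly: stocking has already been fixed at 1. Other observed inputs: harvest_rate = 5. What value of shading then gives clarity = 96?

With stocking held at 1:
Intervening on shading fixes its value directly, overriding its dependence on harvest_rate.
Substituting into the algae equation gives algae = -shading - 14.
Substituting into the temp_strat equation gives temp_strat = -3*shading - 36.
Substituting into the clarity equation gives clarity = 12*shading + 144.
Solve 12*shading + 144 = 96: shading = (96 - 144) / 12 = -4.

shading = -4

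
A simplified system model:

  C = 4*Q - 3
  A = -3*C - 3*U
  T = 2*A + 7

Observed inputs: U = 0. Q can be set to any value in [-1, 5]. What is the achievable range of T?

-95 to 49

Substituting into the A equation gives A = -12*Q + 9.
T becomes -24*Q + 25.
Linear in Q, so extremes are at the endpoints: Q = -1 gives T = 49; Q = 5 gives T = -95.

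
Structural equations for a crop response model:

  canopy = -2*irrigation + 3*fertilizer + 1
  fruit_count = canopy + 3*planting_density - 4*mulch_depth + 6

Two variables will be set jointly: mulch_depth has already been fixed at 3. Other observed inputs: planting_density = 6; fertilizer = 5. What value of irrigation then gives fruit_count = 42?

With mulch_depth held at 3:
Substituting into the canopy equation gives canopy = -2*irrigation + 16.
This gives fruit_count = -2*irrigation + 28.
Solve -2*irrigation + 28 = 42: irrigation = (42 - 28) / -2 = -7.

irrigation = -7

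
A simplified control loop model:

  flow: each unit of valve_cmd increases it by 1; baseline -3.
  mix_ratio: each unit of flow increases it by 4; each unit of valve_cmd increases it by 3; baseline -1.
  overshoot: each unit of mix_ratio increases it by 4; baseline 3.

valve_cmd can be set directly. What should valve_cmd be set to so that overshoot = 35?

Substituting into the mix_ratio equation gives mix_ratio = 7*valve_cmd - 13.
Substituting into the overshoot equation gives overshoot = 28*valve_cmd - 49.
Solve 28*valve_cmd - 49 = 35: valve_cmd = (35 + 49) / 28 = 3.

valve_cmd = 3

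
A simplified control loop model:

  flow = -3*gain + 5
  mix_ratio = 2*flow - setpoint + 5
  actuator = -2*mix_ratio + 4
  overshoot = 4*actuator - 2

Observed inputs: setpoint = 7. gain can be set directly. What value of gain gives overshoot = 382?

gain = 9

Substituting into the mix_ratio equation gives mix_ratio = -6*gain + 8.
Substituting into the actuator equation gives actuator = 12*gain - 12.
Substituting into the overshoot equation gives overshoot = 48*gain - 50.
Solve 48*gain - 50 = 382: gain = (382 + 50) / 48 = 9.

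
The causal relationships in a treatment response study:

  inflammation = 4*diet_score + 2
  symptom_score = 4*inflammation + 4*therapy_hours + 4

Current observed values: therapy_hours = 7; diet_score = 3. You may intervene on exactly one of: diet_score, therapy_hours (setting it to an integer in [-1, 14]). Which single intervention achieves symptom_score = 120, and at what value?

Intervening on diet_score: with other inputs at their observed values, symptom_score = 16*diet_score + 40. Solving for 120 gives diet_score = 5, within [-1, 14].
Intervening on therapy_hours: symptom_score = 4*therapy_hours + 60. Reaching 120 requires therapy_hours = 15, outside [-1, 14].

set diet_score = 5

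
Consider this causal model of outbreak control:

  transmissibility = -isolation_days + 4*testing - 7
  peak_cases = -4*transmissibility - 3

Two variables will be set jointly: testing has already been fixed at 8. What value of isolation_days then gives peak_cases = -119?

isolation_days = -4

With testing held at 8:
Substituting into the transmissibility equation gives transmissibility = -isolation_days + 25.
Substituting into the peak_cases equation gives peak_cases = 4*isolation_days - 103.
Solve 4*isolation_days - 103 = -119: isolation_days = (-119 + 103) / 4 = -4.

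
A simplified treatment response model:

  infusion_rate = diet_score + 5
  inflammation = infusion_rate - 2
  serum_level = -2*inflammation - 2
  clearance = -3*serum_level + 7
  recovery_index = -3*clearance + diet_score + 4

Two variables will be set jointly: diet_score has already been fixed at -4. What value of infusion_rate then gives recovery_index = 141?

With diet_score held at -4:
Intervening on infusion_rate fixes its value directly, overriding its dependence on diet_score.
Substituting into the serum_level equation gives serum_level = -2*infusion_rate + 2.
Substituting into the clearance equation gives clearance = 6*infusion_rate + 1.
Substituting into the recovery_index equation gives recovery_index = -18*infusion_rate - 3.
Solve -18*infusion_rate - 3 = 141: infusion_rate = (141 + 3) / -18 = -8.

infusion_rate = -8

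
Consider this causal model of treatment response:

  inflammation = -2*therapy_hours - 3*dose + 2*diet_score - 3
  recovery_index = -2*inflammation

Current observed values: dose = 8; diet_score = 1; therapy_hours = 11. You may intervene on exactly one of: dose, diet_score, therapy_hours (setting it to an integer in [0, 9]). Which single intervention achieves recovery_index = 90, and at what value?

Intervening on dose: recovery_index = 6*dose + 46. Reaching 90 requires dose = 22/3, not an integer.
Intervening on diet_score: with other inputs at their observed values, recovery_index = -4*diet_score + 98. Solving for 90 gives diet_score = 2, within [0, 9].
Intervening on therapy_hours: recovery_index = 4*therapy_hours + 50. Reaching 90 requires therapy_hours = 10, outside [0, 9].

set diet_score = 2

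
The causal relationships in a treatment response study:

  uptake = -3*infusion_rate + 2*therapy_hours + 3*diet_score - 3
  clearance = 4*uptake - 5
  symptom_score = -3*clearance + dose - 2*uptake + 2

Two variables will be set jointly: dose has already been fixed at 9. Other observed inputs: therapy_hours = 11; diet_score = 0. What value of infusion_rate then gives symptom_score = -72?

infusion_rate = 4

With dose held at 9:
Substituting into the uptake equation gives uptake = -3*infusion_rate + 19.
clearance becomes -12*infusion_rate + 71.
Substituting into the symptom_score equation gives symptom_score = 42*infusion_rate - 240.
Solve 42*infusion_rate - 240 = -72: infusion_rate = (-72 + 240) / 42 = 4.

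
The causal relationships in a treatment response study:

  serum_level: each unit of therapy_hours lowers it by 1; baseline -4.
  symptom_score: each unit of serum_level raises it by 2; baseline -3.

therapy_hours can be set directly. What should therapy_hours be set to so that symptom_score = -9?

Substituting into the symptom_score equation gives symptom_score = -2*therapy_hours - 11.
Solve -2*therapy_hours - 11 = -9: therapy_hours = (-9 + 11) / -2 = -1.

therapy_hours = -1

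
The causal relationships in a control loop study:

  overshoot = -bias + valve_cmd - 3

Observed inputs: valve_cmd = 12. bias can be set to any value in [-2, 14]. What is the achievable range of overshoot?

Substituting into the overshoot equation gives overshoot = -bias + 9.
Linear in bias, so extremes are at the endpoints: bias = -2 gives overshoot = 11; bias = 14 gives overshoot = -5.

-5 to 11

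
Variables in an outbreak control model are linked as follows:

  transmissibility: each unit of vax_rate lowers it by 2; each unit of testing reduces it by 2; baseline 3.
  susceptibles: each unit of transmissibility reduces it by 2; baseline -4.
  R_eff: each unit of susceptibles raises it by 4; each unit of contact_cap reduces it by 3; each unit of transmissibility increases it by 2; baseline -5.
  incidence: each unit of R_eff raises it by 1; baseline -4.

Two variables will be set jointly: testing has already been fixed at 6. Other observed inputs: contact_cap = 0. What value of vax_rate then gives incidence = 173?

With testing held at 6:
Substituting into the transmissibility equation gives transmissibility = -2*vax_rate - 9.
So susceptibles = 4*vax_rate + 14.
This gives R_eff = 12*vax_rate + 33.
incidence becomes 12*vax_rate + 29.
Solve 12*vax_rate + 29 = 173: vax_rate = (173 - 29) / 12 = 12.

vax_rate = 12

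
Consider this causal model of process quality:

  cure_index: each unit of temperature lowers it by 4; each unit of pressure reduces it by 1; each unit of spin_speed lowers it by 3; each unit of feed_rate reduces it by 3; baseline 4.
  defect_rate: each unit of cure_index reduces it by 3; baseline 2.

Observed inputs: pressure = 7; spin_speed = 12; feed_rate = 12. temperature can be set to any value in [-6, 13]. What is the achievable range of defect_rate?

155 to 383

Substituting into the cure_index equation gives cure_index = -4*temperature - 75.
This gives defect_rate = 12*temperature + 227.
Linear in temperature, so extremes are at the endpoints: temperature = -6 gives defect_rate = 155; temperature = 13 gives defect_rate = 383.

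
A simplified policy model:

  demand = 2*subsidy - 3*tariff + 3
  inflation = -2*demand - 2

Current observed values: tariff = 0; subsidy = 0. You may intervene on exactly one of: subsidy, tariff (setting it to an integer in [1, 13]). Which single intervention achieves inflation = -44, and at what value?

Intervening on subsidy: with other inputs at their observed values, inflation = -4*subsidy - 8. Solving for -44 gives subsidy = 9, within [1, 13].
Intervening on tariff: inflation = 6*tariff - 8. Reaching -44 requires tariff = -6, outside [1, 13].

set subsidy = 9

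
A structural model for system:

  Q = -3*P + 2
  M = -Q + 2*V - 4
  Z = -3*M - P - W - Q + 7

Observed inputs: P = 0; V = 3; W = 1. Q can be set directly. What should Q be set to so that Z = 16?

Q = 8

Intervening on Q fixes its value directly, overriding its dependence on P.
Substituting into the M equation gives M = -Q + 2.
Substituting into the Z equation gives Z = 2*Q.
Solve 2*Q = 16: Q = 16 / 2 = 8.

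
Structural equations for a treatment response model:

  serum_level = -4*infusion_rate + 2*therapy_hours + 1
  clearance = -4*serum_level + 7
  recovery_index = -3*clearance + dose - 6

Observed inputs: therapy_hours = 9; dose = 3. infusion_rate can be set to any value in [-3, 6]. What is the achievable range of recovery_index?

Substituting into the serum_level equation gives serum_level = -4*infusion_rate + 19.
Substituting into the clearance equation gives clearance = 16*infusion_rate - 69.
Substituting into the recovery_index equation gives recovery_index = -48*infusion_rate + 204.
Linear in infusion_rate, so extremes are at the endpoints: infusion_rate = -3 gives recovery_index = 348; infusion_rate = 6 gives recovery_index = -84.

-84 to 348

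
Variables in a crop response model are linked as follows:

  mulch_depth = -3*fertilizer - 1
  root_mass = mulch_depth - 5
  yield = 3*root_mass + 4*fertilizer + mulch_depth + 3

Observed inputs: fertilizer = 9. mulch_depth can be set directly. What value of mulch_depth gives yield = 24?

mulch_depth = 0

Intervening on mulch_depth fixes its value directly, overriding its dependence on fertilizer.
Substituting into the yield equation gives yield = 4*mulch_depth + 24.
Solve 4*mulch_depth + 24 = 24: mulch_depth = (24 - 24) / 4 = 0.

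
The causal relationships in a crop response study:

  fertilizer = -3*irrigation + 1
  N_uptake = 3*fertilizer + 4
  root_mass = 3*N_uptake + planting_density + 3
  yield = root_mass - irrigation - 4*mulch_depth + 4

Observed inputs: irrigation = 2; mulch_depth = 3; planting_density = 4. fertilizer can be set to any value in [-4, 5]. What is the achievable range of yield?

Intervening on fertilizer fixes its value directly, overriding its dependence on irrigation.
Substituting into the root_mass equation gives root_mass = 9*fertilizer + 19.
This gives yield = 9*fertilizer + 9.
Linear in fertilizer, so extremes are at the endpoints: fertilizer = -4 gives yield = -27; fertilizer = 5 gives yield = 54.

-27 to 54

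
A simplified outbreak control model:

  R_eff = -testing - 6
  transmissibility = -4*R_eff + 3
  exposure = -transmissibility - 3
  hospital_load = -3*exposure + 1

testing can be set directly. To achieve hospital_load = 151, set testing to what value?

Substituting into the transmissibility equation gives transmissibility = 4*testing + 27.
exposure becomes -4*testing - 30.
Substituting into the hospital_load equation gives hospital_load = 12*testing + 91.
Solve 12*testing + 91 = 151: testing = (151 - 91) / 12 = 5.

testing = 5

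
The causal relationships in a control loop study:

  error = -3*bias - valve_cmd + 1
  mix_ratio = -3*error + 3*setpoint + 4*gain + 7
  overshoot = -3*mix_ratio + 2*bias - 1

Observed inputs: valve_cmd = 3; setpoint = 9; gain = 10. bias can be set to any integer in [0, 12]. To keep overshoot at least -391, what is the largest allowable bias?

bias = 6

Substituting into the error equation gives error = -3*bias - 2.
mix_ratio becomes 9*bias + 80.
overshoot becomes -25*bias - 241.
Require -25*bias - 241 ≥ -391, so bias ≤ 6.
The largest integer in [0, 12] satisfying this is 6.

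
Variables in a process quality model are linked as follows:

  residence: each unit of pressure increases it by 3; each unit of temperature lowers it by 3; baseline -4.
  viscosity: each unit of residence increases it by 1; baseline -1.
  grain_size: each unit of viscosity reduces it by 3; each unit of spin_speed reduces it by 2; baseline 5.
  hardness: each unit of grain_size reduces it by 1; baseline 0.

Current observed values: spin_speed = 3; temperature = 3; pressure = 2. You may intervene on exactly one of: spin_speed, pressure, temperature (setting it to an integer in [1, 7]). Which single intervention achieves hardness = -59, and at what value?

Intervening on spin_speed: hardness = 2*spin_speed - 29. Reaching -59 requires spin_speed = -15, outside [1, 7].
Intervening on pressure: hardness = 9*pressure - 41. Reaching -59 requires pressure = -2, outside [1, 7].
Intervening on temperature: with other inputs at their observed values, hardness = -9*temperature + 4. Solving for -59 gives temperature = 7, within [1, 7].

set temperature = 7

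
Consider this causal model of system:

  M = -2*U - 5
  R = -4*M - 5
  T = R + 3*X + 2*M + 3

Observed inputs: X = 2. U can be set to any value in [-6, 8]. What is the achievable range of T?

Substituting into the R equation gives R = 8*U + 15.
Substituting into the T equation gives T = 4*U + 14.
Linear in U, so extremes are at the endpoints: U = -6 gives T = -10; U = 8 gives T = 46.

-10 to 46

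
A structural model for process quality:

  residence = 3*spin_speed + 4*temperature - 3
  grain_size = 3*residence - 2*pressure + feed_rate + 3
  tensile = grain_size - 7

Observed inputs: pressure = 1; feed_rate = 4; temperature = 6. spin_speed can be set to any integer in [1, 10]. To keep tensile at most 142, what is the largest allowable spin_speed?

spin_speed = 9

Substituting into the residence equation gives residence = 3*spin_speed + 21.
So grain_size = 9*spin_speed + 68.
Substituting into the tensile equation gives tensile = 9*spin_speed + 61.
Require 9*spin_speed + 61 ≤ 142, so spin_speed ≤ 9.
The largest integer in [1, 10] satisfying this is 9.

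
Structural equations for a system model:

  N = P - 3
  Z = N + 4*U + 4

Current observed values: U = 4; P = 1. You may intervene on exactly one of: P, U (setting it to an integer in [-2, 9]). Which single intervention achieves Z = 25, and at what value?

set P = 8

Intervening on P: with other inputs at their observed values, Z = P + 17. Solving for 25 gives P = 8, within [-2, 9].
Intervening on U: Z = 4*U + 2. Reaching 25 requires U = 23/4, not an integer.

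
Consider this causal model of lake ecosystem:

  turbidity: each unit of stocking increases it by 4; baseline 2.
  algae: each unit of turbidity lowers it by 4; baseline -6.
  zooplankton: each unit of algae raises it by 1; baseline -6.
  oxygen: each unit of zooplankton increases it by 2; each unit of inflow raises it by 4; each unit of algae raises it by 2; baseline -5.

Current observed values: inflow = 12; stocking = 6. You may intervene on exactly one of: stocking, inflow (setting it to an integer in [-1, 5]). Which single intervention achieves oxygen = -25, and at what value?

set stocking = 0

Intervening on stocking: with other inputs at their observed values, oxygen = -64*stocking - 25. Solving for -25 gives stocking = 0, within [-1, 5].
Intervening on inflow: oxygen = 4*inflow - 457. Reaching -25 requires inflow = 108, outside [-1, 5].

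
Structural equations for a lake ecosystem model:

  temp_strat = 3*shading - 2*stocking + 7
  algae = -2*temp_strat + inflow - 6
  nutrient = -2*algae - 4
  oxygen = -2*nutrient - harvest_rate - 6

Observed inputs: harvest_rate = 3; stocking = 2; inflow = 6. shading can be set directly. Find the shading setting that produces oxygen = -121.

Substituting into the temp_strat equation gives temp_strat = 3*shading + 3.
So algae = -6*shading - 6.
Substituting into the nutrient equation gives nutrient = 12*shading + 8.
Substituting into the oxygen equation gives oxygen = -24*shading - 25.
Solve -24*shading - 25 = -121: shading = (-121 + 25) / -24 = 4.

shading = 4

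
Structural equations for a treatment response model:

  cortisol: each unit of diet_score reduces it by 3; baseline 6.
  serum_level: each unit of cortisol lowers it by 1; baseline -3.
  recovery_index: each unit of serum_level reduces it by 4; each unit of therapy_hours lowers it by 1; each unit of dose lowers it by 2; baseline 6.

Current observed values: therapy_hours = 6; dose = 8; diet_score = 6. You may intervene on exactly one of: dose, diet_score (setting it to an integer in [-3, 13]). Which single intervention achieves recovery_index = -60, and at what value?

Intervening on dose: with other inputs at their observed values, recovery_index = -2*dose - 36. Solving for -60 gives dose = 12, within [-3, 13].
Intervening on diet_score: recovery_index = -12*diet_score + 20. Reaching -60 requires diet_score = 20/3, not an integer.

set dose = 12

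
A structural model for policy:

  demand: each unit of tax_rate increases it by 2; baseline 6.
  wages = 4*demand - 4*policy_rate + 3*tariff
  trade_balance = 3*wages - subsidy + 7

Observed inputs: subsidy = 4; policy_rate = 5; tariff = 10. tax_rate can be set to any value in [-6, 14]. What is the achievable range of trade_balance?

Substituting into the wages equation gives wages = 8*tax_rate + 34.
trade_balance becomes 24*tax_rate + 105.
Linear in tax_rate, so extremes are at the endpoints: tax_rate = -6 gives trade_balance = -39; tax_rate = 14 gives trade_balance = 441.

-39 to 441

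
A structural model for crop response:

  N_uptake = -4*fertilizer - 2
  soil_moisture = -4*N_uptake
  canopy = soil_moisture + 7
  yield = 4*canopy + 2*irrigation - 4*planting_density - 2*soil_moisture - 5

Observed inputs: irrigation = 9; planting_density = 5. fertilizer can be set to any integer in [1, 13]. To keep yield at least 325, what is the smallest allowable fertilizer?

Substituting into the soil_moisture equation gives soil_moisture = 16*fertilizer + 8.
Substituting into the canopy equation gives canopy = 16*fertilizer + 15.
Substituting into the yield equation gives yield = 32*fertilizer + 37.
Require 32*fertilizer + 37 ≥ 325, so fertilizer ≥ 9.
The smallest integer in [1, 13] satisfying this is 9.

fertilizer = 9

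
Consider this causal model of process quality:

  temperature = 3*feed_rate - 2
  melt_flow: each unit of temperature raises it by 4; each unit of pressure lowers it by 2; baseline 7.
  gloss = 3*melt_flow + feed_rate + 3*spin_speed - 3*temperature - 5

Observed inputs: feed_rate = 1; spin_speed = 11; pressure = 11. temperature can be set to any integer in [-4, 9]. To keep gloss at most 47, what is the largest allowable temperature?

Intervening on temperature fixes its value directly, overriding its dependence on feed_rate.
Substituting into the melt_flow equation gives melt_flow = 4*temperature - 15.
Substituting into the gloss equation gives gloss = 9*temperature - 16.
Require 9*temperature - 16 ≤ 47, so temperature ≤ 7.
The largest integer in [-4, 9] satisfying this is 7.

temperature = 7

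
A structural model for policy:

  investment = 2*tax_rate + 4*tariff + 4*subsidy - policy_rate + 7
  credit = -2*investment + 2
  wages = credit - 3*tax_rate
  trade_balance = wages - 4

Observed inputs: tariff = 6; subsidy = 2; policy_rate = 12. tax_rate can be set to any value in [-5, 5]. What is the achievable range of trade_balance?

Substituting into the investment equation gives investment = 2*tax_rate + 27.
This gives credit = -4*tax_rate - 52.
wages becomes -7*tax_rate - 52.
So trade_balance = -7*tax_rate - 56.
Linear in tax_rate, so extremes are at the endpoints: tax_rate = -5 gives trade_balance = -21; tax_rate = 5 gives trade_balance = -91.

-91 to -21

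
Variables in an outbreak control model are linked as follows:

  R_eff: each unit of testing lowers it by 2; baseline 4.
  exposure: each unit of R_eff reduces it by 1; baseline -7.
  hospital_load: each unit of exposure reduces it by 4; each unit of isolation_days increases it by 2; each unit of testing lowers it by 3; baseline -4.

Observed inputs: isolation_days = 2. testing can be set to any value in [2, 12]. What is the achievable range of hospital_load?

-88 to 22

Substituting into the exposure equation gives exposure = 2*testing - 11.
Substituting into the hospital_load equation gives hospital_load = -11*testing + 44.
Linear in testing, so extremes are at the endpoints: testing = 2 gives hospital_load = 22; testing = 12 gives hospital_load = -88.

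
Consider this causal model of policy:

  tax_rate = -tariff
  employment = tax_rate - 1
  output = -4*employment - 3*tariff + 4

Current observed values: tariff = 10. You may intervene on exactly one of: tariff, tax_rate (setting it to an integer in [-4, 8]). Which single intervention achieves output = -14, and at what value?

Intervening on tariff: output = tariff + 8. Reaching -14 requires tariff = -22, outside [-4, 8].
Intervening on tax_rate: with other inputs at their observed values, output = -4*tax_rate - 22. Solving for -14 gives tax_rate = -2, within [-4, 8].

set tax_rate = -2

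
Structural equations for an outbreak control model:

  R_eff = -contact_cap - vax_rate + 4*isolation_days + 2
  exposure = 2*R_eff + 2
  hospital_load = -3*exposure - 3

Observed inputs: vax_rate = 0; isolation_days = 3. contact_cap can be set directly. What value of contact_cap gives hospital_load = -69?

contact_cap = 4

Substituting into the R_eff equation gives R_eff = -contact_cap + 14.
This gives exposure = -2*contact_cap + 30.
This gives hospital_load = 6*contact_cap - 93.
Solve 6*contact_cap - 93 = -69: contact_cap = (-69 + 93) / 6 = 4.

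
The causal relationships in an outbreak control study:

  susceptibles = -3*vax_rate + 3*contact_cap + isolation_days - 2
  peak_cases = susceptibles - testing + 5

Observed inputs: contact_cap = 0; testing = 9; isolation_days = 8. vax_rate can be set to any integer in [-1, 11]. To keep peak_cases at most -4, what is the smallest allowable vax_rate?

Substituting into the susceptibles equation gives susceptibles = -3*vax_rate + 6.
peak_cases becomes -3*vax_rate + 2.
Require -3*vax_rate + 2 ≤ -4, so vax_rate ≥ 2.
The smallest integer in [-1, 11] satisfying this is 2.

vax_rate = 2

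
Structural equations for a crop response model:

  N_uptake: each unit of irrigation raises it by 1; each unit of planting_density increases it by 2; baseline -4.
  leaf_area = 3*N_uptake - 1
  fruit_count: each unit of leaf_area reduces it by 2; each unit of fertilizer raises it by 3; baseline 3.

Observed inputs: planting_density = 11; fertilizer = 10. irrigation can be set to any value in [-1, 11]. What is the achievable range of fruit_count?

Substituting into the N_uptake equation gives N_uptake = irrigation + 18.
This gives leaf_area = 3*irrigation + 53.
This gives fruit_count = -6*irrigation - 73.
Linear in irrigation, so extremes are at the endpoints: irrigation = -1 gives fruit_count = -67; irrigation = 11 gives fruit_count = -139.

-139 to -67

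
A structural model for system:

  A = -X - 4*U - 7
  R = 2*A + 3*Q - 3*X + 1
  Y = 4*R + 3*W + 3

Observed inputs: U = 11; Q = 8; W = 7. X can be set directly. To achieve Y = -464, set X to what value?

Substituting into the A equation gives A = -X - 51.
So R = -5*X - 77.
Y becomes -20*X - 284.
Solve -20*X - 284 = -464: X = (-464 + 284) / -20 = 9.

X = 9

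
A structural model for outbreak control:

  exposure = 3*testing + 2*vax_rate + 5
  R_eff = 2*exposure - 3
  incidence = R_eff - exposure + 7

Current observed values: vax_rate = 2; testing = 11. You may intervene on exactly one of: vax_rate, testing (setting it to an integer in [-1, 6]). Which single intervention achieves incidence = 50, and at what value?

Intervening on vax_rate: with other inputs at their observed values, incidence = 2*vax_rate + 42. Solving for 50 gives vax_rate = 4, within [-1, 6].
Intervening on testing: incidence = 3*testing + 13. Reaching 50 requires testing = 37/3, not an integer.

set vax_rate = 4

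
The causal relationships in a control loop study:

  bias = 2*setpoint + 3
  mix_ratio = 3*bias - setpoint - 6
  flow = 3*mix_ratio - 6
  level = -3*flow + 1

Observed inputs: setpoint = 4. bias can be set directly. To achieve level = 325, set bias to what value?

Intervening on bias fixes its value directly, overriding its dependence on setpoint.
Substituting into the mix_ratio equation gives mix_ratio = 3*bias - 10.
Substituting into the flow equation gives flow = 9*bias - 36.
level becomes -27*bias + 109.
Solve -27*bias + 109 = 325: bias = (325 - 109) / -27 = -8.

bias = -8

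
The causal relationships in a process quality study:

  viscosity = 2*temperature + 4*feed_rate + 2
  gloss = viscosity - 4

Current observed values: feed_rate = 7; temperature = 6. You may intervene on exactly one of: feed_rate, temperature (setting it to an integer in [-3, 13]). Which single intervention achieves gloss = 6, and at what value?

Intervening on feed_rate: with other inputs at their observed values, gloss = 4*feed_rate + 10. Solving for 6 gives feed_rate = -1, within [-3, 13].
Intervening on temperature: gloss = 2*temperature + 26. Reaching 6 requires temperature = -10, outside [-3, 13].

set feed_rate = -1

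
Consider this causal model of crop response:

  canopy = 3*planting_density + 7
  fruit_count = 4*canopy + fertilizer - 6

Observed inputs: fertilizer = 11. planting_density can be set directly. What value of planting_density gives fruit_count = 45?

planting_density = 1

Substituting into the fruit_count equation gives fruit_count = 12*planting_density + 33.
Solve 12*planting_density + 33 = 45: planting_density = (45 - 33) / 12 = 1.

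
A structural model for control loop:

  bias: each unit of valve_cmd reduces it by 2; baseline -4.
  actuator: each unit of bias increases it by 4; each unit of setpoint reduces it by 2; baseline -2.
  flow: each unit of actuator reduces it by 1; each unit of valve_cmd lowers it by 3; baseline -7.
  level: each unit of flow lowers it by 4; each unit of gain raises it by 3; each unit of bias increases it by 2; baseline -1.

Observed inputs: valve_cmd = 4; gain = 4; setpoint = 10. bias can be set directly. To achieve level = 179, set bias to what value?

bias = 10

Intervening on bias fixes its value directly, overriding its dependence on valve_cmd.
Substituting into the actuator equation gives actuator = 4*bias - 22.
This gives flow = -4*bias + 3.
level becomes 18*bias - 1.
Solve 18*bias - 1 = 179: bias = (179 + 1) / 18 = 10.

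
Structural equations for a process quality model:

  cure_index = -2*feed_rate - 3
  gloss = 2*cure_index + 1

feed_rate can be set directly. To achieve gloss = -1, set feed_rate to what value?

feed_rate = -1

Substituting into the gloss equation gives gloss = -4*feed_rate - 5.
Solve -4*feed_rate - 5 = -1: feed_rate = (-1 + 5) / -4 = -1.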